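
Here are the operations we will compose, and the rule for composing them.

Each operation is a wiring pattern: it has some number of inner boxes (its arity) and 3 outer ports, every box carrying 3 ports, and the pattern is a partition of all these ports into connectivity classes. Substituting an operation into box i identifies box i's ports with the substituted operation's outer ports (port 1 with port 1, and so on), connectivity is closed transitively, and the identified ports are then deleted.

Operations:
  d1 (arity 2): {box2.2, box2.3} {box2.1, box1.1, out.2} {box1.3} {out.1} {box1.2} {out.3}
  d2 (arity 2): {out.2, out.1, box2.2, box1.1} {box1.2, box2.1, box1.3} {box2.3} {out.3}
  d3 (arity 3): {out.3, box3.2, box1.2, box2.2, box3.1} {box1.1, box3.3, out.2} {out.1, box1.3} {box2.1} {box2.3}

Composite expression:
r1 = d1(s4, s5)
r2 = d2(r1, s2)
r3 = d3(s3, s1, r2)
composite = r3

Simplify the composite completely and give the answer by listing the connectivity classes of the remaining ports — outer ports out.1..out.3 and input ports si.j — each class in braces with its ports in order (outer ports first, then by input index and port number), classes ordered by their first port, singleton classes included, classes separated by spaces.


{out.1, s3.3} {out.2, s3.1} {out.3, s1.2, s2.2, s3.2} {s1.1} {s1.3} {s2.1, s4.1, s5.1} {s2.3} {s4.2} {s4.3} {s5.2, s5.3}

Two ports join when wires chain via d3-identified ports.
through d1, on inputs (s4, s5): {out.1} {out.2, s4.1, s5.1} {out.3} {s4.2} {s4.3} {s5.2, s5.3} (out.j = stage outer ports)
through d2, on inputs (s4, s5, s2): {out.1, out.2, s2.2} {out.3} {s2.1, s4.1, s5.1} {s2.3} {s4.2} {s4.3} {s5.2, s5.3} (out.j = stage outer ports)
through d3, on inputs (s3, s1, s4, s5, s2): {out.1, s3.3} {out.2, s3.1} {out.3, s1.2, s2.2, s3.2} {s1.1} {s1.3} {s2.1, s4.1, s5.1} {s2.3} {s4.2} {s4.3} {s5.2, s5.3} (out.j = stage outer ports)


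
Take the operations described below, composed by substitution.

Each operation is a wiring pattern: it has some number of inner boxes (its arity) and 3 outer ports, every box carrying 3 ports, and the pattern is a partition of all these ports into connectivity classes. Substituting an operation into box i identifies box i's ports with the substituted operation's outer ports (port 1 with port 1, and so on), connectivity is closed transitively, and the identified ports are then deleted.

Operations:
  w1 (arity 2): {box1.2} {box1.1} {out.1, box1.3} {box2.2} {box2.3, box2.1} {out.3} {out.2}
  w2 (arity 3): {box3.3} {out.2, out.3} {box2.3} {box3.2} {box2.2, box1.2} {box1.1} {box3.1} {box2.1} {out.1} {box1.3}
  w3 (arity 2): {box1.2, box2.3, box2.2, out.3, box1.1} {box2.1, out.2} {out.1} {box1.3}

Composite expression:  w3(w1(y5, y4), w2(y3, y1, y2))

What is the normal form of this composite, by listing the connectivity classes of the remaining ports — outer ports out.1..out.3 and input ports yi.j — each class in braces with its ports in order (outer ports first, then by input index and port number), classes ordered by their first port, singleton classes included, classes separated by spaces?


Reachability decides: close wires over w3-identified ports.
after w1, the pattern on (y5, y4) reads {out.1, y5.3} {out.2} {out.3} {y4.1, y4.3} {y4.2} {y5.1} {y5.2} (out.j = its outer ports)
after w2, the pattern on (y3, y1, y2) reads {out.1} {out.2, out.3} {y1.1} {y1.2, y3.2} {y1.3} {y2.1} {y2.2} {y2.3} {y3.1} {y3.3} (out.j = its outer ports)
after w3, the pattern on (y5, y4, y3, y1, y2) reads {out.1} {out.2} {out.3, y5.3} {y1.1} {y1.2, y3.2} {y1.3} {y2.1} {y2.2} {y2.3} {y3.1} {y3.3} {y4.1, y4.3} {y4.2} {y5.1} {y5.2} (out.j = its outer ports)

{out.1} {out.2} {out.3, y5.3} {y1.1} {y1.2, y3.2} {y1.3} {y2.1} {y2.2} {y2.3} {y3.1} {y3.3} {y4.1, y4.3} {y4.2} {y5.1} {y5.2}


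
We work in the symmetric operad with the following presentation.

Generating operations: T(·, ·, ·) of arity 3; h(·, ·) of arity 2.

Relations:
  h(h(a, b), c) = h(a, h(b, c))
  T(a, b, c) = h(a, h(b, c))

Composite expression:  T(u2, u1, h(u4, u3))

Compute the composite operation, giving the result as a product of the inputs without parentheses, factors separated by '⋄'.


u2 ⋄ u1 ⋄ u4 ⋄ u3

The T-tree's shape is irrelevant; the u-reading-order decides.
h(u4, u3) linearizes to u4 ⋄ u3
T(u2, u1, h(u4, u3)) linearizes to u2 ⋄ u1 ⋄ u4 ⋄ u3


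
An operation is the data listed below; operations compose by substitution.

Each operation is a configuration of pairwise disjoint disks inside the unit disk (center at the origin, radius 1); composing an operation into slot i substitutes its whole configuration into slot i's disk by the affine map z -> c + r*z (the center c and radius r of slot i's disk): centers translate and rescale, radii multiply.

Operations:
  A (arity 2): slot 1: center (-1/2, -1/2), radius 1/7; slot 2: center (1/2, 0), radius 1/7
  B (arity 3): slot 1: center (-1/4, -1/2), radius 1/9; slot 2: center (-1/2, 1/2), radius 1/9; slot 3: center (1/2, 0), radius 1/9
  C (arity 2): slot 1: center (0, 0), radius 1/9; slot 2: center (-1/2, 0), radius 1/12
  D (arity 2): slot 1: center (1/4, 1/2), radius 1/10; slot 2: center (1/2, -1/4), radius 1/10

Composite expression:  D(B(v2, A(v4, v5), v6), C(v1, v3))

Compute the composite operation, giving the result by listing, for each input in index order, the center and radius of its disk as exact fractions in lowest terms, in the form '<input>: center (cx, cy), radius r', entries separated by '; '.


v1: center (1/2, -1/4), radius 1/90; v2: center (9/40, 9/20), radius 1/90; v3: center (9/20, -1/4), radius 1/120; v4: center (7/36, 49/90), radius 1/630; v5: center (37/180, 11/20), radius 1/630; v6: center (3/10, 1/2), radius 1/90

Below D, radii multiply path by path; the v-disk centers shift.
for v2, the 2-step affine chain lands on center (9/40, 9/20), radius 1/90
for v4, the 3-step affine chain lands on center (7/36, 49/90), radius 1/630
for v5, the 3-step affine chain lands on center (37/180, 11/20), radius 1/630
for v6, the 2-step affine chain lands on center (3/10, 1/2), radius 1/90
for v1, the 2-step affine chain lands on center (1/2, -1/4), radius 1/90
for v3, the 2-step affine chain lands on center (9/20, -1/4), radius 1/120


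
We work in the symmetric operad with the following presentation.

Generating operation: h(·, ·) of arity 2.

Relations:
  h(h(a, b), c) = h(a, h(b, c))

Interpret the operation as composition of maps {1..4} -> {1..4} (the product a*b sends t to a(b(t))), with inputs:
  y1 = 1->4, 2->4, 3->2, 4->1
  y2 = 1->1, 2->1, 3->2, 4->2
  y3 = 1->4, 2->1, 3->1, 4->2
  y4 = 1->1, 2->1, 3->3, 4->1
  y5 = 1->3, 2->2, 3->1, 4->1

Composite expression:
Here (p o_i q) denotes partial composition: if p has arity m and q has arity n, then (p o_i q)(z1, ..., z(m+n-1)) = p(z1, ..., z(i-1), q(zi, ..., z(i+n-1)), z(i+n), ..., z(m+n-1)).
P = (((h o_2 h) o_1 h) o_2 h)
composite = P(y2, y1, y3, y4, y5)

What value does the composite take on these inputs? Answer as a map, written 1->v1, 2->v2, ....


1->2, 2->1, 3->1, 4->1


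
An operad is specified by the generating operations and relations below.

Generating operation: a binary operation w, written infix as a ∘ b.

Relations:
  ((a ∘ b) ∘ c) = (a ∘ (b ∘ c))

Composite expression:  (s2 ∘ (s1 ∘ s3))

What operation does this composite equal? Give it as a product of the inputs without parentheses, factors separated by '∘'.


s2 ∘ s1 ∘ s3

The w-tree's shape is irrelevant; the s-reading-order decides.
(s1 ∘ s3) collapses to s1 ∘ s3
(s2 ∘ (s1 ∘ s3)) collapses to s2 ∘ s1 ∘ s3


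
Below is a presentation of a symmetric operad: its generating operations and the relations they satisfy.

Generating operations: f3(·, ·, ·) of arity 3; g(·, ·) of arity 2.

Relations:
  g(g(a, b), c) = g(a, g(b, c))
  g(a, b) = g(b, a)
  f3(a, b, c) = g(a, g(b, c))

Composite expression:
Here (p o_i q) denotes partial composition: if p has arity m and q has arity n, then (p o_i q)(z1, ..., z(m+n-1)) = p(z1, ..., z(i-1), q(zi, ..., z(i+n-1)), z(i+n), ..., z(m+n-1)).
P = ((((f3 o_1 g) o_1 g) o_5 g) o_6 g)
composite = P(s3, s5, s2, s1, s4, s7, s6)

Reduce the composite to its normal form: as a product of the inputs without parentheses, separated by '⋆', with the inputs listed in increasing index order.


s1 ⋆ s2 ⋆ s3 ⋆ s4 ⋆ s5 ⋆ s6 ⋆ s7


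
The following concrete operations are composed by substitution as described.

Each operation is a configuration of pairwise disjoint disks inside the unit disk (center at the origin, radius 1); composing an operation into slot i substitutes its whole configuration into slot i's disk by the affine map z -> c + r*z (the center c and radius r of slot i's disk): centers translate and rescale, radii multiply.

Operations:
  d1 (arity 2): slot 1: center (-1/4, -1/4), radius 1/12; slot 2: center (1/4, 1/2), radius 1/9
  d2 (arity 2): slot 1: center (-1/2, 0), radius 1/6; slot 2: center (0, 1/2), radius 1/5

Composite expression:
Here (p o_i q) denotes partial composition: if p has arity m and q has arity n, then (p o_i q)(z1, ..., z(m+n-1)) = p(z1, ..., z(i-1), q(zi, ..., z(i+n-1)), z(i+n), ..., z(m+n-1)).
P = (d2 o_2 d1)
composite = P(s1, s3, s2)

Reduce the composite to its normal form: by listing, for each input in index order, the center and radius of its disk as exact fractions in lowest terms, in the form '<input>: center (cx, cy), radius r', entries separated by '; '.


Each s-disk chains the slot maps above it in d2; radii multiply.
for s1, the 1-step affine chain lands on center (-1/2, 0), radius 1/6
for s3, the 2-step affine chain lands on center (-1/20, 9/20), radius 1/60
for s2, the 2-step affine chain lands on center (1/20, 3/5), radius 1/45

s1: center (-1/2, 0), radius 1/6; s2: center (1/20, 3/5), radius 1/45; s3: center (-1/20, 9/20), radius 1/60


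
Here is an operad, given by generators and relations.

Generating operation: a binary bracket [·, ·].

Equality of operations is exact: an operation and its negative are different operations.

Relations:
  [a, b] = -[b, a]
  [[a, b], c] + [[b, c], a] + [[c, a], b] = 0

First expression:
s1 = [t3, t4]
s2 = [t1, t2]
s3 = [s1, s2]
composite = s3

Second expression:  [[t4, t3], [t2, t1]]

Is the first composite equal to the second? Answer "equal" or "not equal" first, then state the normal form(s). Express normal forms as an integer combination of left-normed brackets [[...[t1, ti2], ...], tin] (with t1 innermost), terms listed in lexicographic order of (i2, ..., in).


equal — both sides give -[[[t1, t2], t3], t4] + [[[t1, t2], t4], t3]

The first expression, normalized: -[[[t1, t2], t3], t4] + [[[t1, t2], t4], t3]
The second expression, normalized: -[[[t1, t2], t3], t4] + [[[t1, t2], t4], t3]
Same normal form: equal.


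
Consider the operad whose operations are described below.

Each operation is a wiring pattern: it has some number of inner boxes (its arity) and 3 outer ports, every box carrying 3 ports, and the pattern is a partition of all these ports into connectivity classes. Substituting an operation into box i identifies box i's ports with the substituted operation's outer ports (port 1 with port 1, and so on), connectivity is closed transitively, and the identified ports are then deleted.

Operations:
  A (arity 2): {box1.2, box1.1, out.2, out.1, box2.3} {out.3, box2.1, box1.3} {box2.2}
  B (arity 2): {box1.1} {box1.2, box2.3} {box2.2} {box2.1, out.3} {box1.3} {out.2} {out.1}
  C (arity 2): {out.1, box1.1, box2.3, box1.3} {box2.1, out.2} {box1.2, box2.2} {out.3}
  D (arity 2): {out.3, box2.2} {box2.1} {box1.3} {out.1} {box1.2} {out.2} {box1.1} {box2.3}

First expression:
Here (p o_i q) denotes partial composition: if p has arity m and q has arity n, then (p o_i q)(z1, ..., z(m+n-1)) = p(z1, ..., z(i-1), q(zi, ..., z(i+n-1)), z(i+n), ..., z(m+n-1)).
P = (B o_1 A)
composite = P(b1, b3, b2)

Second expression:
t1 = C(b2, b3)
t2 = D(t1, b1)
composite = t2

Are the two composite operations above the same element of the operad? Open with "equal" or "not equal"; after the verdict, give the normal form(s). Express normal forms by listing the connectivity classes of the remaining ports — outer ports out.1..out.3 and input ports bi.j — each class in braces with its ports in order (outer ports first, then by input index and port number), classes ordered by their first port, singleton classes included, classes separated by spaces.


not equal — first {out.1} {out.2} {out.3, b2.1} {b1.1, b1.2, b2.3, b3.3} {b1.3, b3.1} {b2.2} {b3.2}, second {out.1} {out.2} {out.3, b1.2} {b1.1} {b1.3} {b2.1, b2.3, b3.3} {b2.2, b3.2} {b3.1}

In normal form, the first expression is {out.1} {out.2} {out.3, b2.1} {b1.1, b1.2, b2.3, b3.3} {b1.3, b3.1} {b2.2} {b3.2}
In normal form, the second expression is {out.1} {out.2} {out.3, b1.2} {b1.1} {b1.3} {b2.1, b2.3, b3.3} {b2.2, b3.2} {b3.1}
They disagree, so not equal.


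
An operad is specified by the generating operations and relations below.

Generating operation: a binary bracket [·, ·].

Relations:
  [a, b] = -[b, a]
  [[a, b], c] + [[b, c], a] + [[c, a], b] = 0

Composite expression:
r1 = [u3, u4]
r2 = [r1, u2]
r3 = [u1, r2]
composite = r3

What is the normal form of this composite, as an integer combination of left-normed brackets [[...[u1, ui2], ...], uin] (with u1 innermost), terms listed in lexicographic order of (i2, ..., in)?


-[[[u1, u2], u3], u4] + [[[u1, u2], u4], u3] + [[[u1, u3], u4], u2] - [[[u1, u4], u3], u2]

Left-normed coefficients sit on the u1-initial expansion words.
Composite bracket: [u1, [[u3, u4], u2]]
Expanding via [a, b] = ab - ba: 8 signed words (2^3 = 8).
Coefficients come from the u1-initial words:
  u1u2u3u4 (sign -1) contributes -[[[u1, u2], u3], u4]
  u1u2u4u3 (sign +1) contributes +[[[u1, u2], u4], u3]
  u1u3u4u2 (sign +1) contributes +[[[u1, u3], u4], u2]
  u1u4u3u2 (sign -1) contributes -[[[u1, u4], u3], u2]


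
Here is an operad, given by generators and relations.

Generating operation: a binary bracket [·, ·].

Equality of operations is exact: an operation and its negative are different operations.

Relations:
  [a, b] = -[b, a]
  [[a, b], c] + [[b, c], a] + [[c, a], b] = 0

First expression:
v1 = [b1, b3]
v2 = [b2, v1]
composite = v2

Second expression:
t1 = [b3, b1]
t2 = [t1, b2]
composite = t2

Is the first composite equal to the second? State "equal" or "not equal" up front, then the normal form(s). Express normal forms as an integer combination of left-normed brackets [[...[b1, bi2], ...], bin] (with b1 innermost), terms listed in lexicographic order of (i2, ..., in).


equal; both compose to -[[b1, b3], b2]

Normal form of the first expression: -[[b1, b3], b2]
Normal form of the second expression: -[[b1, b3], b2]
Same normal form: equal.


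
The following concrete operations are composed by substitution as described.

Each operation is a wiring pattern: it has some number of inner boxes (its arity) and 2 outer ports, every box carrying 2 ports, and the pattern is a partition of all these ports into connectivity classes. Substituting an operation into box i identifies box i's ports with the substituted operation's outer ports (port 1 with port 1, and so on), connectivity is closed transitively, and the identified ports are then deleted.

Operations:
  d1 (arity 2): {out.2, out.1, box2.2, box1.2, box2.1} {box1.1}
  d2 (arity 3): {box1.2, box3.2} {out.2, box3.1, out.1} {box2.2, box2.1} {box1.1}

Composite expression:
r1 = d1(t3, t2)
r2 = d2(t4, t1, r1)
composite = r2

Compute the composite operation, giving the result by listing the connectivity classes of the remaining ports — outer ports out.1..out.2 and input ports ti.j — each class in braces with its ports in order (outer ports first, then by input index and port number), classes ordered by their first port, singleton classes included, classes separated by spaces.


{out.1, out.2, t2.1, t2.2, t3.2, t4.2} {t1.1, t1.2} {t3.1} {t4.1}


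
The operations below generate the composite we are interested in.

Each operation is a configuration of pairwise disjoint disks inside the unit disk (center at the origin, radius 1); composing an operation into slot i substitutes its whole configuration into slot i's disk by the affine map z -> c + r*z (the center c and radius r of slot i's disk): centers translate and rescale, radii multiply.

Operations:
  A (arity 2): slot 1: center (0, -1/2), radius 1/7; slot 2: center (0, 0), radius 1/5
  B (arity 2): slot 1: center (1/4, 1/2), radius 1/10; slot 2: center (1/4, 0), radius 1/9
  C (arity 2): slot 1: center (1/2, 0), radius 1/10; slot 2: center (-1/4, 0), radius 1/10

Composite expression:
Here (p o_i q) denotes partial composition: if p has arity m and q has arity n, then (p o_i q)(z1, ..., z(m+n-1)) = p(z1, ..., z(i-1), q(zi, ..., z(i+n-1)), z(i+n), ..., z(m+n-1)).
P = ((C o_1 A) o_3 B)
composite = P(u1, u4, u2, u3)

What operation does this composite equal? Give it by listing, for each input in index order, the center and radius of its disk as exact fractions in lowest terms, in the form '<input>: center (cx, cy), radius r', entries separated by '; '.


u1: center (1/2, -1/20), radius 1/70; u2: center (-9/40, 1/20), radius 1/100; u3: center (-9/40, 0), radius 1/90; u4: center (1/2, 0), radius 1/50

Nesting under C composes maps z -> c + r*z down each u-path.
input u1: composing its 2 substitution steps yields center (1/2, -1/20), radius 1/70
input u4: composing its 2 substitution steps yields center (1/2, 0), radius 1/50
input u2: composing its 2 substitution steps yields center (-9/40, 1/20), radius 1/100
input u3: composing its 2 substitution steps yields center (-9/40, 0), radius 1/90


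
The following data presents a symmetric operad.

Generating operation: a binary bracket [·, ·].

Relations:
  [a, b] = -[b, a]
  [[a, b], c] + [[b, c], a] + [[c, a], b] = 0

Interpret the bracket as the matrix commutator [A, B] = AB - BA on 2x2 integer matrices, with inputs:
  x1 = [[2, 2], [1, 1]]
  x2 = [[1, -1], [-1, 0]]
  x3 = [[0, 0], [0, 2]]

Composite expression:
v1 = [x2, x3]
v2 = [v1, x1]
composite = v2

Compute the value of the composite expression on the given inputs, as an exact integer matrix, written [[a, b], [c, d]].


[x2, x3] = [[0, -2], [2, 0]]
[[x2, x3], x1] = [[-6, 2], [2, 6]]

[[-6, 2], [2, 6]]


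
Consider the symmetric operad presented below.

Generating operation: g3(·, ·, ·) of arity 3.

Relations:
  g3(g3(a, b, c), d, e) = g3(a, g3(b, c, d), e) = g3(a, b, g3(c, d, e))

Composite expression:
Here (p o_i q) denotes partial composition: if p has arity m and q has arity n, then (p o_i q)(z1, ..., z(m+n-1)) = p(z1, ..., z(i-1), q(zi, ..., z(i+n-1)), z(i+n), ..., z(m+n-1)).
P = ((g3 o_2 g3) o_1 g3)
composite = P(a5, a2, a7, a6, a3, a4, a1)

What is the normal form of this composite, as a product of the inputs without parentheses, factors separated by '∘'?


a5 ∘ a2 ∘ a7 ∘ a6 ∘ a3 ∘ a4 ∘ a1


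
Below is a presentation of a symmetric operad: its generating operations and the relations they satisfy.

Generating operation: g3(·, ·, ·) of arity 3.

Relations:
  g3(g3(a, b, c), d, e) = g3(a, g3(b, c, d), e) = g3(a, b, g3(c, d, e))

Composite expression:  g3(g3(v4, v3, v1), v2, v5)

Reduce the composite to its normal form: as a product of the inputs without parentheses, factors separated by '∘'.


Key point: g3 is associative — brackets drop, the v-order remains.
g3(v4, v3, v1) reduces to v4 ∘ v3 ∘ v1
g3(g3(v4, v3, v1), v2, v5) reduces to v4 ∘ v3 ∘ v1 ∘ v2 ∘ v5

v4 ∘ v3 ∘ v1 ∘ v2 ∘ v5


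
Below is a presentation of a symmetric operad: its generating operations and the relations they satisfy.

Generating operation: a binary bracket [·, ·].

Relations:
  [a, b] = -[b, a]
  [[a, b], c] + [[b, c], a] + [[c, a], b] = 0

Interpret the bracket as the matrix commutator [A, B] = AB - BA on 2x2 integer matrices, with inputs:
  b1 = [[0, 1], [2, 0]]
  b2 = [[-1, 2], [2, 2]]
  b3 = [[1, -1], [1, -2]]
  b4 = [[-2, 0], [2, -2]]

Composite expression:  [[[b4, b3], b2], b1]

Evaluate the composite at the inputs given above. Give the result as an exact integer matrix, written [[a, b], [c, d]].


[[42, -24], [48, -42]]

[b4, b3] = [[2, 0], [6, -2]]
[[b4, b3], b2] = [[-12, 8], [-26, 12]]
[[[b4, b3], b2], b1] = [[42, -24], [48, -42]]


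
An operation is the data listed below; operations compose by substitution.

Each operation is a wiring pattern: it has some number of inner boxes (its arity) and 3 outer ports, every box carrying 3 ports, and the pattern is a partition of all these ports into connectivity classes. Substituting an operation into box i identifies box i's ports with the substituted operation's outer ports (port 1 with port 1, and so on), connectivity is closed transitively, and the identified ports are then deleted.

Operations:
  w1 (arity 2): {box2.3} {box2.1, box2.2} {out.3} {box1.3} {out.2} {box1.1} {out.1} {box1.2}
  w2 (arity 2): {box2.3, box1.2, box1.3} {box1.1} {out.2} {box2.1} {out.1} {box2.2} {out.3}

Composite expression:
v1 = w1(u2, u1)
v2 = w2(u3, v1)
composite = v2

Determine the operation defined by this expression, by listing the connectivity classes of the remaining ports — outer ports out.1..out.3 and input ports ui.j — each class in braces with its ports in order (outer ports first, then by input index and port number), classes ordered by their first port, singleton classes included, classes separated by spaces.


{out.1} {out.2} {out.3} {u1.1, u1.2} {u1.3} {u2.1} {u2.2} {u2.3} {u3.1} {u3.2, u3.3}

Substituting into w2 glues patterns; closure does the rest.
stage w1: inputs (u2, u1), connectivity {out.1} {out.2} {out.3} {u1.1, u1.2} {u1.3} {u2.1} {u2.2} {u2.3}, out.j its boundary
stage w2: inputs (u3, u2, u1), connectivity {out.1} {out.2} {out.3} {u1.1, u1.2} {u1.3} {u2.1} {u2.2} {u2.3} {u3.1} {u3.2, u3.3}, out.j its boundary


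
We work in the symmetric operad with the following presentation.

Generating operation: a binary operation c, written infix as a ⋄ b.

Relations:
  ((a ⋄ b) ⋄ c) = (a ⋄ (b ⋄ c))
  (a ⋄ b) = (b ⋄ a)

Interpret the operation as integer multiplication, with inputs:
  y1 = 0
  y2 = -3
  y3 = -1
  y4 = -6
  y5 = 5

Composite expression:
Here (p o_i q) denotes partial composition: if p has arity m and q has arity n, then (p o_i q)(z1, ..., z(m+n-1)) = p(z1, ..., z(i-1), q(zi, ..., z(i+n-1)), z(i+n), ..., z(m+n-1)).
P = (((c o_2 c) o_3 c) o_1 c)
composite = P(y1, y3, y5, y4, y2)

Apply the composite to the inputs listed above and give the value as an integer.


0

(y1 ⋄ y3) = 0
(y4 ⋄ y2) = 18
(y5 ⋄ (y4 ⋄ y2)) = 90
((y1 ⋄ y3) ⋄ (y5 ⋄ (y4 ⋄ y2))) = 0


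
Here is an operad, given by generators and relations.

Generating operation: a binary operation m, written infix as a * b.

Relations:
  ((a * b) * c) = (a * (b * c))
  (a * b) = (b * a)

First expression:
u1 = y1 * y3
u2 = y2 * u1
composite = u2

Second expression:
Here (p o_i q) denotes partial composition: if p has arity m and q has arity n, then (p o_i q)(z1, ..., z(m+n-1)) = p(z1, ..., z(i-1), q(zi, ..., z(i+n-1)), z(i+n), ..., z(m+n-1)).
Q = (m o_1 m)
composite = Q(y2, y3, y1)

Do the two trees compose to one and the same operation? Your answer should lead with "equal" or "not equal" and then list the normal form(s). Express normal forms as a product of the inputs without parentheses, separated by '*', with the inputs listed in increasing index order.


Reducing the first expression gives y1 * y2 * y3
Reducing the second expression gives y1 * y2 * y3
One common form — equal.

equal: each reduces to y1 * y2 * y3


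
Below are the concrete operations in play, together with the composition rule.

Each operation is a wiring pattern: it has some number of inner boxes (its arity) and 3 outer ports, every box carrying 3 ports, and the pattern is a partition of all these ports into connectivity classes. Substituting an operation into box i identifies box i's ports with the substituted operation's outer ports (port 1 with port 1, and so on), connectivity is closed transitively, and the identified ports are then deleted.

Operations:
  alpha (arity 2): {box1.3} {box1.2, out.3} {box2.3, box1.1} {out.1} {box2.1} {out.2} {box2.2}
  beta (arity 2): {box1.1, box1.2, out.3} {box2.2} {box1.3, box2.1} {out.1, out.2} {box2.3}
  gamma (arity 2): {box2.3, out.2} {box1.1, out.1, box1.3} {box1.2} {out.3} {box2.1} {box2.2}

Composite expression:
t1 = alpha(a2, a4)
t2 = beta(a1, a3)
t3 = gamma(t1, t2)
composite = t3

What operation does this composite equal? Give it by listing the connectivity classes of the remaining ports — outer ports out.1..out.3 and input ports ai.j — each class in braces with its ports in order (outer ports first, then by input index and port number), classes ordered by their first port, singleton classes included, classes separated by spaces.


Two ports join when wires chain via gamma-identified ports.
stage alpha: inputs (a2, a4), connectivity {out.1} {out.2} {out.3, a2.2} {a2.1, a4.3} {a2.3} {a4.1} {a4.2}, out.j its boundary
stage beta: inputs (a1, a3), connectivity {out.1, out.2} {out.3, a1.1, a1.2} {a1.3, a3.1} {a3.2} {a3.3}, out.j its boundary
stage gamma: inputs (a2, a4, a1, a3), connectivity {out.1, a2.2} {out.2, a1.1, a1.2} {out.3} {a1.3, a3.1} {a2.1, a4.3} {a2.3} {a3.2} {a3.3} {a4.1} {a4.2}, out.j its boundary

{out.1, a2.2} {out.2, a1.1, a1.2} {out.3} {a1.3, a3.1} {a2.1, a4.3} {a2.3} {a3.2} {a3.3} {a4.1} {a4.2}


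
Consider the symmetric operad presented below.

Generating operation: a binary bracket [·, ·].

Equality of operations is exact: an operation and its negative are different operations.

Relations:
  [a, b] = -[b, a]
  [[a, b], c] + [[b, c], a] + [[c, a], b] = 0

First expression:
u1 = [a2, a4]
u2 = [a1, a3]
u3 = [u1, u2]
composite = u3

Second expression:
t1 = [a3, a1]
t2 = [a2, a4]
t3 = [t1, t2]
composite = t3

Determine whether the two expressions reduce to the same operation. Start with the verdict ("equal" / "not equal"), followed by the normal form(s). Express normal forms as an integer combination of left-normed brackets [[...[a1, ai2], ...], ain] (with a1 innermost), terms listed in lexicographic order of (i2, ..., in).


equal; the common form is -[[[a1, a3], a2], a4] + [[[a1, a3], a4], a2]

Reducing the first expression gives -[[[a1, a3], a2], a4] + [[[a1, a3], a4], a2]
Reducing the second expression gives -[[[a1, a3], a2], a4] + [[[a1, a3], a4], a2]
The normal forms match — equal.


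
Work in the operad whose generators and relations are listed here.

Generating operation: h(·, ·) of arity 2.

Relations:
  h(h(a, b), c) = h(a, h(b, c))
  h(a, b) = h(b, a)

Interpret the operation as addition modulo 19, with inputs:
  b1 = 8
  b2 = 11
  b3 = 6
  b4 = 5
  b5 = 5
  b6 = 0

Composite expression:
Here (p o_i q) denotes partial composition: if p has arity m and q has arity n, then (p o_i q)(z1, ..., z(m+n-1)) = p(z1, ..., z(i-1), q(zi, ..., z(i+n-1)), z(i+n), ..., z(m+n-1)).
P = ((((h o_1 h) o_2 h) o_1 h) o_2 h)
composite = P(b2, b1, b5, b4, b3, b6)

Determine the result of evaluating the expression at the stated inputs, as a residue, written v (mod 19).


16 (mod 19)

h(b1, b5) = 13
h(b2, h(b1, b5)) = 5
h(b4, b3) = 11
h(h(b2, h(b1, b5)), h(b4, b3)) = 16
h(h(h(b2, h(b1, b5)), h(b4, b3)), b6) = 16


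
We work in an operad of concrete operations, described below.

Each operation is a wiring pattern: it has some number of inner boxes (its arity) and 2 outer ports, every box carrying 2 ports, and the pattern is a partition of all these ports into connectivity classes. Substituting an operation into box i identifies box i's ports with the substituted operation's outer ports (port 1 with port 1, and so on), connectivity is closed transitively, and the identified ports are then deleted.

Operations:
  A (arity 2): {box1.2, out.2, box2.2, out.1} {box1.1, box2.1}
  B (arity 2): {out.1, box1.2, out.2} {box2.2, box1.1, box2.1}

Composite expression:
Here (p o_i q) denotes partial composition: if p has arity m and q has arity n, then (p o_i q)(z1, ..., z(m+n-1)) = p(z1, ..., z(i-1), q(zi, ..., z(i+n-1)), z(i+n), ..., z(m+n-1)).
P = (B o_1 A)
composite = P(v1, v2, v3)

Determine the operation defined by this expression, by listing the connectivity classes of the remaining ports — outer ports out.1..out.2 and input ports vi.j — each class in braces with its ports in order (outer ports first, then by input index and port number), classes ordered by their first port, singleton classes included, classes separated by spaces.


{out.1, out.2, v1.2, v2.2, v3.1, v3.2} {v1.1, v2.1}

Two ports join when wires chain via B-identified ports.
after A, the pattern on (v1, v2) reads {out.1, out.2, v1.2, v2.2} {v1.1, v2.1} (out.j = its outer ports)
after B, the pattern on (v1, v2, v3) reads {out.1, out.2, v1.2, v2.2, v3.1, v3.2} {v1.1, v2.1} (out.j = its outer ports)


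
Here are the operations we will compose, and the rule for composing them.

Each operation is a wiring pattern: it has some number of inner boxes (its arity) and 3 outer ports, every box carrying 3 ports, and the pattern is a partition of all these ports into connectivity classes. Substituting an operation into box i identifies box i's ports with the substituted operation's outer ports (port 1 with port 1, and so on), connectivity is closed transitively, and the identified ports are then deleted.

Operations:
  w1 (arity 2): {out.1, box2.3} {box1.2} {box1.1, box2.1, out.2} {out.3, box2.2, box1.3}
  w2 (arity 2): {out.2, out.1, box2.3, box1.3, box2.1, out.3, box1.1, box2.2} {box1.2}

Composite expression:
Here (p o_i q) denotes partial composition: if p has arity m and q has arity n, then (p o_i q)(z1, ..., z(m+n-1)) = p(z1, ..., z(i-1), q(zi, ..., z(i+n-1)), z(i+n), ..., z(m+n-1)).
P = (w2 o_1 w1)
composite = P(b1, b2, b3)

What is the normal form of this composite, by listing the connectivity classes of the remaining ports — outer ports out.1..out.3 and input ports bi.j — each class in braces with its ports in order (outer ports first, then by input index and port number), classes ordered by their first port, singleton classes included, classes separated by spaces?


{out.1, out.2, out.3, b1.3, b2.2, b2.3, b3.1, b3.2, b3.3} {b1.1, b2.1} {b1.2}

Treat the ports identified at w2 as solder joints: merge, then drop.
the subtree at w1 composes to {out.1, b2.3} {out.2, b1.1, b2.1} {out.3, b1.3, b2.2} {b1.2} on (b1, b2); out.j = own outer ports
the subtree at w2 composes to {out.1, out.2, out.3, b1.3, b2.2, b2.3, b3.1, b3.2, b3.3} {b1.1, b2.1} {b1.2} on (b1, b2, b3); out.j = own outer ports


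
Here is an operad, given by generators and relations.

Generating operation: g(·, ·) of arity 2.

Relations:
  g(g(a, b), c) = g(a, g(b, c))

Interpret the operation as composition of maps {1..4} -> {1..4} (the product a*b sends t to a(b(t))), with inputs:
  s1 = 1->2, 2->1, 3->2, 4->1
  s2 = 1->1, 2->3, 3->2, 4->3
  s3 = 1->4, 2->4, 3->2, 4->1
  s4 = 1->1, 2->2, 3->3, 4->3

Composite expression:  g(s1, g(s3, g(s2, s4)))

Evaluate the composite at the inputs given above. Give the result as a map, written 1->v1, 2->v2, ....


g(s2, s4) = 1->1, 2->3, 3->2, 4->2
g(s3, g(s2, s4)) = 1->4, 2->2, 3->4, 4->4
g(s1, g(s3, g(s2, s4))) = 1->1, 2->1, 3->1, 4->1

1->1, 2->1, 3->1, 4->1


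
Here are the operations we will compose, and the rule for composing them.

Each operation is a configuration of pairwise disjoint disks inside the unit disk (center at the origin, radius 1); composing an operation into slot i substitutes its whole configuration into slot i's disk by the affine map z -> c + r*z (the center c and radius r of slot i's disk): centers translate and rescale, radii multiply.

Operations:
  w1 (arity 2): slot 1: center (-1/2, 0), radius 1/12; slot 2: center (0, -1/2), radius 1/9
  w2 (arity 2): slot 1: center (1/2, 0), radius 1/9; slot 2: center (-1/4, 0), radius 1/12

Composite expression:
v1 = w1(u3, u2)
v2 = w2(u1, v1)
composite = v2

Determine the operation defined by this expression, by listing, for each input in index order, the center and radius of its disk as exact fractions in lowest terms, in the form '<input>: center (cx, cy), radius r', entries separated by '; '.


Affine substitution under w2: radii multiply and u-centers shift.
u1: after 1 affine step, its disk has center (1/2, 0), radius 1/9
u3: after 2 affine steps, its disk has center (-7/24, 0), radius 1/144
u2: after 2 affine steps, its disk has center (-1/4, -1/24), radius 1/108

u1: center (1/2, 0), radius 1/9; u2: center (-1/4, -1/24), radius 1/108; u3: center (-7/24, 0), radius 1/144


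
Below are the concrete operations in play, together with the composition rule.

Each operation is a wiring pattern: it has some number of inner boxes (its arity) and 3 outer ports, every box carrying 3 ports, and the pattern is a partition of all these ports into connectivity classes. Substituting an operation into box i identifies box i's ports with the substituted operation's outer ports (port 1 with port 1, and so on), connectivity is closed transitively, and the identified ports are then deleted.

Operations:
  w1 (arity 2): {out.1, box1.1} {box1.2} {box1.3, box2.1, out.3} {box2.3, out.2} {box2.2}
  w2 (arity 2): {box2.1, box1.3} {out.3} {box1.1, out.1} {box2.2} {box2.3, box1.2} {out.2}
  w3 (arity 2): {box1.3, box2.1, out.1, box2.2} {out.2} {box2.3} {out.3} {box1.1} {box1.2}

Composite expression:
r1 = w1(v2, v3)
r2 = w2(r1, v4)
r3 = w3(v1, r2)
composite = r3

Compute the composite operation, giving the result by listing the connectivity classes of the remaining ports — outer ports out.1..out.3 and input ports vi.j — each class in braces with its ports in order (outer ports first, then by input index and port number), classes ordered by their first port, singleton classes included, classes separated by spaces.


{out.1, v1.3, v2.1} {out.2} {out.3} {v1.1} {v1.2} {v2.2} {v2.3, v3.1, v4.1} {v3.2} {v3.3, v4.3} {v4.2}

Treat the ports identified at w3 as solder joints: merge, then drop.
through w1, on inputs (v2, v3): {out.1, v2.1} {out.2, v3.3} {out.3, v2.3, v3.1} {v2.2} {v3.2} (out.j = stage outer ports)
through w2, on inputs (v2, v3, v4): {out.1, v2.1} {out.2} {out.3} {v2.2} {v2.3, v3.1, v4.1} {v3.2} {v3.3, v4.3} {v4.2} (out.j = stage outer ports)
through w3, on inputs (v1, v2, v3, v4): {out.1, v1.3, v2.1} {out.2} {out.3} {v1.1} {v1.2} {v2.2} {v2.3, v3.1, v4.1} {v3.2} {v3.3, v4.3} {v4.2} (out.j = stage outer ports)


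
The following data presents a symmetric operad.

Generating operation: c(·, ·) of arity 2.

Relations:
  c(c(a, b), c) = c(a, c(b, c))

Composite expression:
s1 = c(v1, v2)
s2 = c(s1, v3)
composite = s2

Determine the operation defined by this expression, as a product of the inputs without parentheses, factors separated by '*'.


v1 * v2 * v3

The c-tree's shape is irrelevant; the v-reading-order decides.
c(v1, v2) flattens to v1 * v2
c(c(v1, v2), v3) flattens to v1 * v2 * v3


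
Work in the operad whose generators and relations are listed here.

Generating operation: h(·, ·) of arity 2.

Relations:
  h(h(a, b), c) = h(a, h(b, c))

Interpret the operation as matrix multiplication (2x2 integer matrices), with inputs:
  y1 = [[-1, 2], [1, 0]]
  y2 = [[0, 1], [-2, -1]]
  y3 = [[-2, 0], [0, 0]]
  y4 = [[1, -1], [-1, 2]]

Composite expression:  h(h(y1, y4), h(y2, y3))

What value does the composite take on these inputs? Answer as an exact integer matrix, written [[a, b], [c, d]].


h(y1, y4) = [[-3, 5], [1, -1]]
h(y2, y3) = [[0, 0], [4, 0]]
h(h(y1, y4), h(y2, y3)) = [[20, 0], [-4, 0]]

[[20, 0], [-4, 0]]


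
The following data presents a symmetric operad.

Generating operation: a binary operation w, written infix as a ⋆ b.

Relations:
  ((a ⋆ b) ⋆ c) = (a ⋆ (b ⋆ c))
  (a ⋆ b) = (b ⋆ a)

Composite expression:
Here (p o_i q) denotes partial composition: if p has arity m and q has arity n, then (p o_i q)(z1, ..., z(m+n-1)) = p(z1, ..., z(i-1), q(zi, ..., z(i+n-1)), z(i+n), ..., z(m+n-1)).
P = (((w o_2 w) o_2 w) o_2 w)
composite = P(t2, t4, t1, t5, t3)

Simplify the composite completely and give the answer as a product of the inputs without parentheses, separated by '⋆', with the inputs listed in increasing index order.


Any arrangement under w is one operation, so sort the t-inputs.
(t4 ⋆ t1) linearizes to t4 ⋆ t1
((t4 ⋆ t1) ⋆ t5) linearizes to t4 ⋆ t1 ⋆ t5
(((t4 ⋆ t1) ⋆ t5) ⋆ t3) linearizes to t4 ⋆ t1 ⋆ t5 ⋆ t3
(t2 ⋆ (((t4 ⋆ t1) ⋆ t5) ⋆ t3)) linearizes to t2 ⋆ t4 ⋆ t1 ⋆ t5 ⋆ t3
reordering the factors by index: t1 ⋆ t2 ⋆ t3 ⋆ t4 ⋆ t5

t1 ⋆ t2 ⋆ t3 ⋆ t4 ⋆ t5


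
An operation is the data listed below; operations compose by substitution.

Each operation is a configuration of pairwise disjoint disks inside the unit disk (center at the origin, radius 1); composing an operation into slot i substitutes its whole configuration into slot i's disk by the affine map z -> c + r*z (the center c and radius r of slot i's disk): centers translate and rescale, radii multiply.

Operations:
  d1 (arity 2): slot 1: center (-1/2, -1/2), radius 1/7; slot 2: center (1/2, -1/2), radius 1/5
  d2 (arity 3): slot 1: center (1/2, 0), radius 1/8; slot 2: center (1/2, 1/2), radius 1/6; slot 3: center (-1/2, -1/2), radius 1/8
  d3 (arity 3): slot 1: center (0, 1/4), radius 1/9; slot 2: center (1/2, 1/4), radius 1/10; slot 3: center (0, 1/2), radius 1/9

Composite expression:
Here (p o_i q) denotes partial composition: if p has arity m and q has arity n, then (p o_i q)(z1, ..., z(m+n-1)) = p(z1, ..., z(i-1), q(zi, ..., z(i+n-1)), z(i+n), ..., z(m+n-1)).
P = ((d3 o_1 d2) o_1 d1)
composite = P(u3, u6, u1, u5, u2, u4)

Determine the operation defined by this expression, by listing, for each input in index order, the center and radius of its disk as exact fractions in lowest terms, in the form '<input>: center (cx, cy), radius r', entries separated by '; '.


Nesting under d3 composes maps z -> c + r*z down each u-path.
input u3: composing its 3 substitution steps yields center (7/144, 35/144), radius 1/504
input u6: composing its 3 substitution steps yields center (1/16, 35/144), radius 1/360
input u1: composing its 2 substitution steps yields center (1/18, 11/36), radius 1/54
input u5: composing its 2 substitution steps yields center (-1/18, 7/36), radius 1/72
input u2: composing its 1 substitution step yields center (1/2, 1/4), radius 1/10
input u4: composing its 1 substitution step yields center (0, 1/2), radius 1/9

u1: center (1/18, 11/36), radius 1/54; u2: center (1/2, 1/4), radius 1/10; u3: center (7/144, 35/144), radius 1/504; u4: center (0, 1/2), radius 1/9; u5: center (-1/18, 7/36), radius 1/72; u6: center (1/16, 35/144), radius 1/360


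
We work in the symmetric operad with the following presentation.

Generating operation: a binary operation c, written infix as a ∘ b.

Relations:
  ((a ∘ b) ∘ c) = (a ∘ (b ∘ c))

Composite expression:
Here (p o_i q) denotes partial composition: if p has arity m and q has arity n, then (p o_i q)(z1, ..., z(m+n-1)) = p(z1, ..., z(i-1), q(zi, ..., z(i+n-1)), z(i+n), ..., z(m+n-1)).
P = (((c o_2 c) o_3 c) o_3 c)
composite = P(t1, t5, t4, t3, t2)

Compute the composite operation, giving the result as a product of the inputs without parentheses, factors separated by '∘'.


t1 ∘ t5 ∘ t4 ∘ t3 ∘ t2

Under associativity of c, the answer is the t's in reading order.
(t4 ∘ t3) linearizes to t4 ∘ t3
((t4 ∘ t3) ∘ t2) linearizes to t4 ∘ t3 ∘ t2
(t5 ∘ ((t4 ∘ t3) ∘ t2)) linearizes to t5 ∘ t4 ∘ t3 ∘ t2
(t1 ∘ (t5 ∘ ((t4 ∘ t3) ∘ t2))) linearizes to t1 ∘ t5 ∘ t4 ∘ t3 ∘ t2


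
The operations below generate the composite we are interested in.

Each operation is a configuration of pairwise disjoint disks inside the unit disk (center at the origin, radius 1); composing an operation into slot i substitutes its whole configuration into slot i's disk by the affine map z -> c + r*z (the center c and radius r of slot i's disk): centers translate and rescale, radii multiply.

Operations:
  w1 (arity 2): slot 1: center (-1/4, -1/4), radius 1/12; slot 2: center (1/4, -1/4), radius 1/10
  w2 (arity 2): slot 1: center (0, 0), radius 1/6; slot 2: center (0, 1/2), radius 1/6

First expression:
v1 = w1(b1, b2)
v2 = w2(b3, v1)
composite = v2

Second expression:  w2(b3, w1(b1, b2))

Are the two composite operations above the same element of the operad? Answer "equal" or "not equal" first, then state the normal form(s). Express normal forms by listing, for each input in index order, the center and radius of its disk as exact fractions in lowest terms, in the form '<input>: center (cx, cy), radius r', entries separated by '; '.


equal — both sides give b1: center (-1/24, 11/24), radius 1/72; b2: center (1/24, 11/24), radius 1/60; b3: center (0, 0), radius 1/6

Reducing the first expression gives b1: center (-1/24, 11/24), radius 1/72; b2: center (1/24, 11/24), radius 1/60; b3: center (0, 0), radius 1/6
Reducing the second expression gives b1: center (-1/24, 11/24), radius 1/72; b2: center (1/24, 11/24), radius 1/60; b3: center (0, 0), radius 1/6
The forms coincide; equal.
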